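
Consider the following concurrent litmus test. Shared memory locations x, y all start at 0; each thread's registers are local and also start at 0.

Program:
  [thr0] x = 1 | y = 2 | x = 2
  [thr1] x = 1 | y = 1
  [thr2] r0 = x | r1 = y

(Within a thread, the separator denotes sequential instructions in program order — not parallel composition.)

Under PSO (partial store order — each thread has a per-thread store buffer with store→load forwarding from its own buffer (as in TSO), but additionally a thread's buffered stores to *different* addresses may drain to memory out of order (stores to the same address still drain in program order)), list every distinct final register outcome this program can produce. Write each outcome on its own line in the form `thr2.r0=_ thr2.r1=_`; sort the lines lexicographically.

thr2.r0=0 thr2.r1=0
thr2.r0=0 thr2.r1=1
thr2.r0=0 thr2.r1=2
thr2.r0=1 thr2.r1=0
thr2.r0=1 thr2.r1=1
thr2.r0=1 thr2.r1=2
thr2.r0=2 thr2.r1=0
thr2.r0=2 thr2.r1=1
thr2.r0=2 thr2.r1=2

outcome vector order: (thr2.r0,thr2.r1)
|PSO outcomes| = 9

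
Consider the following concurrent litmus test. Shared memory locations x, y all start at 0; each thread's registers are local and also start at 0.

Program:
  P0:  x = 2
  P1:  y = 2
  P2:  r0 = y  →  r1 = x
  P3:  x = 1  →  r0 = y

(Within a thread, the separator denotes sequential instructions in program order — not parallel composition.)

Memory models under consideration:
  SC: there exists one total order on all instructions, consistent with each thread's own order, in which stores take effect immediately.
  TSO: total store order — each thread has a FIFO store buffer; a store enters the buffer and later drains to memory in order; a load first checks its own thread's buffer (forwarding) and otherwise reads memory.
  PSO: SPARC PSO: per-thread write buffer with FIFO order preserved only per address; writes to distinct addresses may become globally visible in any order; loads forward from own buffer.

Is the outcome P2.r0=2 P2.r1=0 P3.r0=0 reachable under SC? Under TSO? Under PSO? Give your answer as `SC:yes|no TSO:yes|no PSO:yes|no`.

outcome vector order: (P2.r0,P2.r1,P3.r0)
SC: 11 outcomes — {000 002 010 012 020 022 202 210 212 220 222}
TSO: 12 outcomes — {000 002 010 012 020 022 200 202 210 212 220 222}
PSO: 12 outcomes — {000 002 010 012 020 022 200 202 210 212 220 222}
target 200 ∈ {TSO,PSO}

SC:no TSO:yes PSO:yes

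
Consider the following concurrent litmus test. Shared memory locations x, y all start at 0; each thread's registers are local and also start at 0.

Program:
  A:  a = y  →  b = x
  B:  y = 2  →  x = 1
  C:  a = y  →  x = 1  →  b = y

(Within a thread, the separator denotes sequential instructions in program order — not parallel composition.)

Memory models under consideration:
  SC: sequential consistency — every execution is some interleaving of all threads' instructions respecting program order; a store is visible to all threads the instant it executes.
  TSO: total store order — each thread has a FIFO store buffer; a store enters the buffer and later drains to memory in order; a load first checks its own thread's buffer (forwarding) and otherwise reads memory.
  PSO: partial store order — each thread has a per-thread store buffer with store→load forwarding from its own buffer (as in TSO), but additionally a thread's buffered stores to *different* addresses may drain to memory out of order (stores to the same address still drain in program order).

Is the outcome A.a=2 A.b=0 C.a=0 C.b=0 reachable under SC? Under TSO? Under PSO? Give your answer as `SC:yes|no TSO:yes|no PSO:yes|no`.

outcome vector order: (A.a,A.b,C.a,C.b)
[SC] allowed = {(0,0,0,0), (0,0,0,2), (0,0,2,2), (0,1,0,0), (0,1,0,2), (0,1,2,2), (2,0,0,2), (2,0,2,2), (2,1,0,0), (2,1,0,2), (2,1,2,2)}
[TSO] allowed = {(0,0,0,0), (0,0,0,2), (0,0,2,2), (0,1,0,0), (0,1,0,2), (0,1,2,2), (2,0,0,0), (2,0,0,2), (2,0,2,2), (2,1,0,0), (2,1,0,2), (2,1,2,2)}
[PSO] allowed = {(0,0,0,0), (0,0,0,2), (0,0,2,2), (0,1,0,0), (0,1,0,2), (0,1,2,2), (2,0,0,0), (2,0,0,2), (2,0,2,2), (2,1,0,0), (2,1,0,2), (2,1,2,2)}
target (2,0,0,0) ∈ {TSO,PSO}

SC:no TSO:yes PSO:yes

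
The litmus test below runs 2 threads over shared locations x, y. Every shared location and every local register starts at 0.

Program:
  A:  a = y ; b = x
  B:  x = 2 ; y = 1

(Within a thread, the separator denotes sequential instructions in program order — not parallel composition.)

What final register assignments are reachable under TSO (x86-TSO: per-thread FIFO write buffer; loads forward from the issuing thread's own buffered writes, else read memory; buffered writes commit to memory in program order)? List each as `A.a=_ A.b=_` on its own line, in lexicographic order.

A.a=0 A.b=0
A.a=0 A.b=2
A.a=1 A.b=2

outcome vector order: (A.a,A.b)
|TSO outcomes| = 3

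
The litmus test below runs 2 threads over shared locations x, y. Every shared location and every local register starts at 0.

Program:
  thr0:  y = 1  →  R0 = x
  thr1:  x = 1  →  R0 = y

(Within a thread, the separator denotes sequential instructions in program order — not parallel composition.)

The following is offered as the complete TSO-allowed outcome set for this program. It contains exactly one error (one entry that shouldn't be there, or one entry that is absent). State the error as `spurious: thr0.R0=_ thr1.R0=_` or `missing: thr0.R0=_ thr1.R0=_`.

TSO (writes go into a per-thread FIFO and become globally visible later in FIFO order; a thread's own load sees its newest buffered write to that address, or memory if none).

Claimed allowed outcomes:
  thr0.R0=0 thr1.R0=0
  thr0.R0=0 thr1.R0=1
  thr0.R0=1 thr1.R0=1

outcome vector order: (thr0.R0,thr1.R0)
[TSO] allowed = {(0,0), (0,1), (1,0), (1,1)}
TSO∖claimed = {(1,0)}

missing: thr0.R0=1 thr1.R0=0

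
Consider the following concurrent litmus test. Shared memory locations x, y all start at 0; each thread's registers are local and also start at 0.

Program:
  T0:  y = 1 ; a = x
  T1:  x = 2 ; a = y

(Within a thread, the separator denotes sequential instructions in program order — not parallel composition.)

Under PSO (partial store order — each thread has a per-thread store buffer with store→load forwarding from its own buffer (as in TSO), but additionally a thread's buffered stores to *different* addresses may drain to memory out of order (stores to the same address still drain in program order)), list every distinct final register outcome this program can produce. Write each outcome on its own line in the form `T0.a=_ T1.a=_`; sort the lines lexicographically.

outcome vector order: (T0.a,T1.a)
|PSO outcomes| = 4

T0.a=0 T1.a=0
T0.a=0 T1.a=1
T0.a=2 T1.a=0
T0.a=2 T1.a=1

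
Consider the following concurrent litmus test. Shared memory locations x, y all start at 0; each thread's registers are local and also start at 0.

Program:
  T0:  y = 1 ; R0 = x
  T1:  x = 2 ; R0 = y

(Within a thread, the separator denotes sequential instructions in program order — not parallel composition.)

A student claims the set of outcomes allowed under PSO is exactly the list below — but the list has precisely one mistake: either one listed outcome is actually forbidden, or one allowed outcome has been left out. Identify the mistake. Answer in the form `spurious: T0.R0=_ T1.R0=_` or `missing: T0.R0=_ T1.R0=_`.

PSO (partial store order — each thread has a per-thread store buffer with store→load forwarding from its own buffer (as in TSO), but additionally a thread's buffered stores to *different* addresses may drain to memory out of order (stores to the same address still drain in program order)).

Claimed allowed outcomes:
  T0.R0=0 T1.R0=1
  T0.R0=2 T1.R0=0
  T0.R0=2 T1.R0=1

missing: T0.R0=0 T1.R0=0

outcome vector order: (T0.R0,T1.R0)
[PSO] allowed = {00; 01; 20; 21}
PSO∖claimed = {00}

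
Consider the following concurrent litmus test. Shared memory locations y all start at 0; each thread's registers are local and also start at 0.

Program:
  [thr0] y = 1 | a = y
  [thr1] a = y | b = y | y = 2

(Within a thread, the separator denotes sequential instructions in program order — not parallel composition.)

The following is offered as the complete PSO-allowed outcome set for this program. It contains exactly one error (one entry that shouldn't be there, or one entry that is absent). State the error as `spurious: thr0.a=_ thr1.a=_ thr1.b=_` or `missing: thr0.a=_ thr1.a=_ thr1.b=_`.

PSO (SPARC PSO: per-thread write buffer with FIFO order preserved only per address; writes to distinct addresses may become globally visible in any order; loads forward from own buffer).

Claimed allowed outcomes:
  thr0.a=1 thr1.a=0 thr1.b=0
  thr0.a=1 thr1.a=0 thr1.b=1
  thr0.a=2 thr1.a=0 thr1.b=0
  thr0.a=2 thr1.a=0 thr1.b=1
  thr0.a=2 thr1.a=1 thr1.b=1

outcome vector order: (thr0.a,thr1.a,thr1.b)
PSO: 6 outcomes — {1/0/0 1/0/1 1/1/1 2/0/0 2/0/1 2/1/1}
PSO∖claimed = {1/1/1}

missing: thr0.a=1 thr1.a=1 thr1.b=1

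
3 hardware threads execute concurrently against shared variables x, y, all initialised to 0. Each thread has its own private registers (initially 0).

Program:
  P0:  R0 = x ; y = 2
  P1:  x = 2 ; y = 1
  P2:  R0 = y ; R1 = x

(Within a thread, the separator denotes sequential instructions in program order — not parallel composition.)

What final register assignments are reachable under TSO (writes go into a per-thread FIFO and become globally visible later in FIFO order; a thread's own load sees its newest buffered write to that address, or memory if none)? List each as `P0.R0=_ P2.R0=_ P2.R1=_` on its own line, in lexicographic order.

outcome vector order: (P0.R0,P2.R0,P2.R1)
|TSO outcomes| = 9

P0.R0=0 P2.R0=0 P2.R1=0
P0.R0=0 P2.R0=0 P2.R1=2
P0.R0=0 P2.R0=1 P2.R1=2
P0.R0=0 P2.R0=2 P2.R1=0
P0.R0=0 P2.R0=2 P2.R1=2
P0.R0=2 P2.R0=0 P2.R1=0
P0.R0=2 P2.R0=0 P2.R1=2
P0.R0=2 P2.R0=1 P2.R1=2
P0.R0=2 P2.R0=2 P2.R1=2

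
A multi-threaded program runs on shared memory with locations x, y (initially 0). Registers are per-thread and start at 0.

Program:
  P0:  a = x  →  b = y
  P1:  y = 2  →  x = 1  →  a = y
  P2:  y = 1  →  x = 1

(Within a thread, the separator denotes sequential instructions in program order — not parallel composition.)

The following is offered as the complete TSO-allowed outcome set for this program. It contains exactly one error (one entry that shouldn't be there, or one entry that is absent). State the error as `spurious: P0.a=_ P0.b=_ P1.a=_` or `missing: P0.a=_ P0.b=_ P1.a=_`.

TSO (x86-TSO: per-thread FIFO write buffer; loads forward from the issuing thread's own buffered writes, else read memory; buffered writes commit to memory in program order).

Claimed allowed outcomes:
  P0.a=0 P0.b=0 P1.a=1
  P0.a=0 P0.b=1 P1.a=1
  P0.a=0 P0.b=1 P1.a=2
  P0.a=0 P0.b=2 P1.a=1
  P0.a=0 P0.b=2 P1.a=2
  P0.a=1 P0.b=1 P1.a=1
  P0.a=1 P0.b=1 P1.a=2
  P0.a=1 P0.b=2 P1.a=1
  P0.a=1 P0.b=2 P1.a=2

outcome vector order: (P0.a,P0.b,P1.a)
[TSO] allowed = {(0,0,1), (0,0,2), (0,1,1), (0,1,2), (0,2,1), (0,2,2), (1,1,1), (1,1,2), (1,2,1), (1,2,2)}
TSO∖claimed = {(0,0,2)}

missing: P0.a=0 P0.b=0 P1.a=2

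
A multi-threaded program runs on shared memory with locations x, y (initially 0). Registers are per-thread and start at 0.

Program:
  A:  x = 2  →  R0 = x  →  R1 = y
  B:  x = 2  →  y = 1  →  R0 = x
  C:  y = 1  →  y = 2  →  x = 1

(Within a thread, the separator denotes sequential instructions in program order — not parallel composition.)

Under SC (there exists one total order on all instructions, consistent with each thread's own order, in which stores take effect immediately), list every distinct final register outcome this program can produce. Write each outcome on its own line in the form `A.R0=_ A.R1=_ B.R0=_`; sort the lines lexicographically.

A.R0=1 A.R1=1 B.R0=1
A.R0=1 A.R1=1 B.R0=2
A.R0=1 A.R1=2 B.R0=1
A.R0=1 A.R1=2 B.R0=2
A.R0=2 A.R1=0 B.R0=1
A.R0=2 A.R1=0 B.R0=2
A.R0=2 A.R1=1 B.R0=1
A.R0=2 A.R1=1 B.R0=2
A.R0=2 A.R1=2 B.R0=1
A.R0=2 A.R1=2 B.R0=2

outcome vector order: (A.R0,A.R1,B.R0)
|SC outcomes| = 10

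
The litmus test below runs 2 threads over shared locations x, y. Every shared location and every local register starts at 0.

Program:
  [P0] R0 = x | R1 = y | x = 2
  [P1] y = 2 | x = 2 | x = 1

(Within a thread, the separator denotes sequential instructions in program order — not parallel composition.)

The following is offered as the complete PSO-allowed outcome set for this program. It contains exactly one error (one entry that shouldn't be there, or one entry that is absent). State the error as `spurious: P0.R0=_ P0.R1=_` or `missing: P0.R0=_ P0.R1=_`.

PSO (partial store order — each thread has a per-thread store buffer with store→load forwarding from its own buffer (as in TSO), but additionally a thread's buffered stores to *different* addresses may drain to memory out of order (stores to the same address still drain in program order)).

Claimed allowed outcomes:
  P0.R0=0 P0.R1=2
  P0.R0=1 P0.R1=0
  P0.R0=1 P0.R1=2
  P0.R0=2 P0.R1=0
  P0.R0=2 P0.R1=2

missing: P0.R0=0 P0.R1=0

outcome vector order: (P0.R0,P0.R1)
[PSO] allowed = {00, 02, 10, 12, 20, 22}
PSO∖claimed = {00}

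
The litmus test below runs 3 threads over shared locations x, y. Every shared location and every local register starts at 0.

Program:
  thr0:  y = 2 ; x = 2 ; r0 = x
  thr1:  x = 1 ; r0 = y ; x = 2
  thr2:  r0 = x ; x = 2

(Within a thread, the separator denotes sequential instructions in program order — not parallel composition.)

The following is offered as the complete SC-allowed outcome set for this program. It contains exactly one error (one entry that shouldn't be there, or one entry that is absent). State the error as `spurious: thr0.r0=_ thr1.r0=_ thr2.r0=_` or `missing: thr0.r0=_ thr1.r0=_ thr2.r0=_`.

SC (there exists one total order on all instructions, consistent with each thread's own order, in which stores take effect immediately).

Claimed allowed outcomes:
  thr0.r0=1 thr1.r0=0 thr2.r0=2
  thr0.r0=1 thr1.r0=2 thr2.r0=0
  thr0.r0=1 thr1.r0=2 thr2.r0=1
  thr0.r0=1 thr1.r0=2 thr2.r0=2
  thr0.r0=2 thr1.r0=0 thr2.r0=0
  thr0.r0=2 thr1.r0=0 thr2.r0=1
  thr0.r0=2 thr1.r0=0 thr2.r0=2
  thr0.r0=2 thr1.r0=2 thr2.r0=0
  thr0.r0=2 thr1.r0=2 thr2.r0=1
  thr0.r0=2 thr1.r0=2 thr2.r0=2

outcome vector order: (thr0.r0,thr1.r0,thr2.r0)
[SC] allowed = {120, 121, 122, 200, 201, 202, 220, 221, 222}
claimed∖SC = {102}

spurious: thr0.r0=1 thr1.r0=0 thr2.r0=2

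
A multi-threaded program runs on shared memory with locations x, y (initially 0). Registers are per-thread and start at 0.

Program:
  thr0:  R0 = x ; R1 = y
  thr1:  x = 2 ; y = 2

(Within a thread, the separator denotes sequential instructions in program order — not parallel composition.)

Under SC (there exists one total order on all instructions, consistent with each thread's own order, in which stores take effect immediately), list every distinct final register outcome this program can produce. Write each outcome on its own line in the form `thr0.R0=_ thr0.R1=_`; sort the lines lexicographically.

outcome vector order: (thr0.R0,thr0.R1)
|SC outcomes| = 4

thr0.R0=0 thr0.R1=0
thr0.R0=0 thr0.R1=2
thr0.R0=2 thr0.R1=0
thr0.R0=2 thr0.R1=2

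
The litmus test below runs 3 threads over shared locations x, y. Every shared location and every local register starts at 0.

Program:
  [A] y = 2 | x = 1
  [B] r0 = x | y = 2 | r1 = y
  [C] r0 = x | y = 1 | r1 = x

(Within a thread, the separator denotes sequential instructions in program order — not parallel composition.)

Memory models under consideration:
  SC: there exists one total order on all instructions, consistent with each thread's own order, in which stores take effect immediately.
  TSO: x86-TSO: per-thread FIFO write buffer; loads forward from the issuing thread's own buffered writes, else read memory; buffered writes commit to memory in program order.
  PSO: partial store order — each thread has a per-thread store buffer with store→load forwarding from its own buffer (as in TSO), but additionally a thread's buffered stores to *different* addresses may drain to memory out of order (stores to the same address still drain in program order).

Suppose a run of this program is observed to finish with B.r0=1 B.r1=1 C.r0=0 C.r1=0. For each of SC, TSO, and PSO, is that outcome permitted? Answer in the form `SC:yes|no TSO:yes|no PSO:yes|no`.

SC:no TSO:yes PSO:yes

outcome vector order: (B.r0,B.r1,C.r0,C.r1)
SC (11): 0/1/0/0; 0/1/0/1; 0/1/1/1; 0/2/0/0; 0/2/0/1; 0/2/1/1; 1/1/0/1; 1/1/1/1; 1/2/0/0; 1/2/0/1; 1/2/1/1
TSO (12): 0/1/0/0; 0/1/0/1; 0/1/1/1; 0/2/0/0; 0/2/0/1; 0/2/1/1; 1/1/0/0; 1/1/0/1; 1/1/1/1; 1/2/0/0; 1/2/0/1; 1/2/1/1
PSO (12): 0/1/0/0; 0/1/0/1; 0/1/1/1; 0/2/0/0; 0/2/0/1; 0/2/1/1; 1/1/0/0; 1/1/0/1; 1/1/1/1; 1/2/0/0; 1/2/0/1; 1/2/1/1
target 1/1/0/0 ∈ {TSO,PSO}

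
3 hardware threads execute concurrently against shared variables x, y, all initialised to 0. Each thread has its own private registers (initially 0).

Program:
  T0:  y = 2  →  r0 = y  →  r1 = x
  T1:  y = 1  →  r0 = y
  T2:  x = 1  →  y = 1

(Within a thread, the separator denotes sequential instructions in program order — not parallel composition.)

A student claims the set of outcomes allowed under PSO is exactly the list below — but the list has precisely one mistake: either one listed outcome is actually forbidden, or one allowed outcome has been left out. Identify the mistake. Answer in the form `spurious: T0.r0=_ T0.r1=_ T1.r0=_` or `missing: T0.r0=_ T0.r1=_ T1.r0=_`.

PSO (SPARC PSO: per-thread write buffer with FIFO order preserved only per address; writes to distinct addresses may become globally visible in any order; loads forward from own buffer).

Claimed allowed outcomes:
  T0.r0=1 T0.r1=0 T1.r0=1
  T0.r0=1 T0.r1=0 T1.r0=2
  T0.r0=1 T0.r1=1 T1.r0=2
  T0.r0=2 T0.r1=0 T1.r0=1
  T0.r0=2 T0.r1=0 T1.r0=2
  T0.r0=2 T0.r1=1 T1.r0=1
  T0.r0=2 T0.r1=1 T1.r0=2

missing: T0.r0=1 T0.r1=1 T1.r0=1

outcome vector order: (T0.r0,T0.r1,T1.r0)
PSO (8): (1,0,1) (1,0,2) (1,1,1) (1,1,2) (2,0,1) (2,0,2) (2,1,1) (2,1,2)
PSO∖claimed = {(1,1,1)}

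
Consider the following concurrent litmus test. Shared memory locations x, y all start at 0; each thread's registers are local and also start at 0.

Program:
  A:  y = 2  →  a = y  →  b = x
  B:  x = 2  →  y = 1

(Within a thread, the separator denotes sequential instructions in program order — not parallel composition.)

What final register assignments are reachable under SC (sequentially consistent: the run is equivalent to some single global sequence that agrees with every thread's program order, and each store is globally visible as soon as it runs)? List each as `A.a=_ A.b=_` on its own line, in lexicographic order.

A.a=1 A.b=2
A.a=2 A.b=0
A.a=2 A.b=2

outcome vector order: (A.a,A.b)
|SC outcomes| = 3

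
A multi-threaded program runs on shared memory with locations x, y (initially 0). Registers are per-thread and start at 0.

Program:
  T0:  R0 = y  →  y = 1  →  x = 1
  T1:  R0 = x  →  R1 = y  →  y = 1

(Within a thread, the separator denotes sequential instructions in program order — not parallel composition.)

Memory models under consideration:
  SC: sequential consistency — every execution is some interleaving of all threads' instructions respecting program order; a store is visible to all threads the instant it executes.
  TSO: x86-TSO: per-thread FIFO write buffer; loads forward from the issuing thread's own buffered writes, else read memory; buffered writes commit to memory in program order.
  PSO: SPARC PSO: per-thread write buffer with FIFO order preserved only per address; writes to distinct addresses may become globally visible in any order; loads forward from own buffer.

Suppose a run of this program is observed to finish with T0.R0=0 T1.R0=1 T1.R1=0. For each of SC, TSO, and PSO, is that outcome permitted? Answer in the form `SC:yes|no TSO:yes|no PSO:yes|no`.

SC:no TSO:no PSO:yes

outcome vector order: (T0.R0,T1.R0,T1.R1)
under SC → 000 001 011 100
under TSO → 000 001 011 100
under PSO → 000 001 010 011 100
target 010 ∈ {PSO}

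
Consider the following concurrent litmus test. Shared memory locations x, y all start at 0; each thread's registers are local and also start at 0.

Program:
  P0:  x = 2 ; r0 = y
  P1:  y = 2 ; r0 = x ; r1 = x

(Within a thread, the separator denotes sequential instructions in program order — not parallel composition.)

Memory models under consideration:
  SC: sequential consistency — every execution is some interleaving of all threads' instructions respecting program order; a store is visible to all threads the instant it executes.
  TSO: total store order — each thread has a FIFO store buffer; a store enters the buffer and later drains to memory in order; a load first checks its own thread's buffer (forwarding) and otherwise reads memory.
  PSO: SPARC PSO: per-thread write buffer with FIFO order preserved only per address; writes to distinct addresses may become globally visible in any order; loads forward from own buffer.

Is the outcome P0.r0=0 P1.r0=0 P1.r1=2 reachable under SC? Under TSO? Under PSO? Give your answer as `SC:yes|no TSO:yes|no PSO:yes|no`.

SC:no TSO:yes PSO:yes

outcome vector order: (P0.r0,P1.r0,P1.r1)
SC (4): 022, 200, 202, 222
TSO (6): 000, 002, 022, 200, 202, 222
PSO (6): 000, 002, 022, 200, 202, 222
target 002 ∈ {TSO,PSO}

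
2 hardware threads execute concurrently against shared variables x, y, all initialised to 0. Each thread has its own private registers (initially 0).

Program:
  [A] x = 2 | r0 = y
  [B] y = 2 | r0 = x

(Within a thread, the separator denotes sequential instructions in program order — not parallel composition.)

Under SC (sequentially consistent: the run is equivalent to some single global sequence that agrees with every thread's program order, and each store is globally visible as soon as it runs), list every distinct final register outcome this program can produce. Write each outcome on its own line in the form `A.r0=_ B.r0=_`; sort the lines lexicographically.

outcome vector order: (A.r0,B.r0)
|SC outcomes| = 3

A.r0=0 B.r0=2
A.r0=2 B.r0=0
A.r0=2 B.r0=2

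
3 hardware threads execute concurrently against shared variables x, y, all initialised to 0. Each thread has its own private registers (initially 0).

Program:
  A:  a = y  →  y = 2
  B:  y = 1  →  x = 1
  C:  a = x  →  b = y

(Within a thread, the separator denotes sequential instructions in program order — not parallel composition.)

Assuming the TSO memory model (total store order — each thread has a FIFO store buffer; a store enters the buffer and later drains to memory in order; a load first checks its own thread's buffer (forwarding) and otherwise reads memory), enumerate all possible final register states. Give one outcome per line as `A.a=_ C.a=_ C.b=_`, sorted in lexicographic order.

outcome vector order: (A.a,C.a,C.b)
|TSO outcomes| = 10

A.a=0 C.a=0 C.b=0
A.a=0 C.a=0 C.b=1
A.a=0 C.a=0 C.b=2
A.a=0 C.a=1 C.b=1
A.a=0 C.a=1 C.b=2
A.a=1 C.a=0 C.b=0
A.a=1 C.a=0 C.b=1
A.a=1 C.a=0 C.b=2
A.a=1 C.a=1 C.b=1
A.a=1 C.a=1 C.b=2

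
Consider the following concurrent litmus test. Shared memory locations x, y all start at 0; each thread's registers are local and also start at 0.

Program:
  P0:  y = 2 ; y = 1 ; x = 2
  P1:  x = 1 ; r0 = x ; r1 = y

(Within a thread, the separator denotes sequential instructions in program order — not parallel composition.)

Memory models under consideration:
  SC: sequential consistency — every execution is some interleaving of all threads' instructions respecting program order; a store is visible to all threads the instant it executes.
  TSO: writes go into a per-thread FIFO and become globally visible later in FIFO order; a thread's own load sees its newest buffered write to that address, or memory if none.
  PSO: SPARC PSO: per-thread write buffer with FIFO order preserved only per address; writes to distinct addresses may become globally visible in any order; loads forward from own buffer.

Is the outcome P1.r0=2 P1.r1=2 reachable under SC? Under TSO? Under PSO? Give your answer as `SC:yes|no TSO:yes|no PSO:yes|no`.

SC:no TSO:no PSO:yes

outcome vector order: (P1.r0,P1.r1)
SC (4): <1 0>, <1 1>, <1 2>, <2 1>
TSO (4): <1 0>, <1 1>, <1 2>, <2 1>
PSO (6): <1 0>, <1 1>, <1 2>, <2 0>, <2 1>, <2 2>
target <2 2> ∈ {PSO}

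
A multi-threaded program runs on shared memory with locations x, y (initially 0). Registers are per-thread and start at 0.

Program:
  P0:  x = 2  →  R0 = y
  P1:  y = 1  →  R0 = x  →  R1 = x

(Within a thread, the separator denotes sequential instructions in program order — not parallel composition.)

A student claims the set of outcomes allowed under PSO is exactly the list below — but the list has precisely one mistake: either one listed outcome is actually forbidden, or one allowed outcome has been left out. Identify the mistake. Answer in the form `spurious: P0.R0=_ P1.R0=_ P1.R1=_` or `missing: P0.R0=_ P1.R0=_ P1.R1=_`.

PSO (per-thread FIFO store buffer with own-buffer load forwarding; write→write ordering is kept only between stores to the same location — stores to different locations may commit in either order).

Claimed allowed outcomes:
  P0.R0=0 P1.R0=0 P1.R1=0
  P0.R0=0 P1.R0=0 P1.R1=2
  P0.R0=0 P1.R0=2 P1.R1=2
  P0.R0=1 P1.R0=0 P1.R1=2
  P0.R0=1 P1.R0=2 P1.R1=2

missing: P0.R0=1 P1.R0=0 P1.R1=0

outcome vector order: (P0.R0,P1.R0,P1.R1)
PSO: 6 outcomes — {0/0/0 0/0/2 0/2/2 1/0/0 1/0/2 1/2/2}
PSO∖claimed = {1/0/0}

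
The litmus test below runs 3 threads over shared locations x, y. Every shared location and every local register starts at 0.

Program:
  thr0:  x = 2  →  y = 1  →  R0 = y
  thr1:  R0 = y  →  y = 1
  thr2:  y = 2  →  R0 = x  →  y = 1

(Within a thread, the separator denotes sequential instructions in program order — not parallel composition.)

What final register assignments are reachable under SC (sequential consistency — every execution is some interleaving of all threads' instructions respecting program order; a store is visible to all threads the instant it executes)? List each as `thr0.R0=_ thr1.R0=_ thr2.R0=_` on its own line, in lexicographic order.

thr0.R0=1 thr1.R0=0 thr2.R0=0
thr0.R0=1 thr1.R0=0 thr2.R0=2
thr0.R0=1 thr1.R0=1 thr2.R0=0
thr0.R0=1 thr1.R0=1 thr2.R0=2
thr0.R0=1 thr1.R0=2 thr2.R0=0
thr0.R0=1 thr1.R0=2 thr2.R0=2
thr0.R0=2 thr1.R0=0 thr2.R0=2
thr0.R0=2 thr1.R0=1 thr2.R0=2
thr0.R0=2 thr1.R0=2 thr2.R0=2

outcome vector order: (thr0.R0,thr1.R0,thr2.R0)
|SC outcomes| = 9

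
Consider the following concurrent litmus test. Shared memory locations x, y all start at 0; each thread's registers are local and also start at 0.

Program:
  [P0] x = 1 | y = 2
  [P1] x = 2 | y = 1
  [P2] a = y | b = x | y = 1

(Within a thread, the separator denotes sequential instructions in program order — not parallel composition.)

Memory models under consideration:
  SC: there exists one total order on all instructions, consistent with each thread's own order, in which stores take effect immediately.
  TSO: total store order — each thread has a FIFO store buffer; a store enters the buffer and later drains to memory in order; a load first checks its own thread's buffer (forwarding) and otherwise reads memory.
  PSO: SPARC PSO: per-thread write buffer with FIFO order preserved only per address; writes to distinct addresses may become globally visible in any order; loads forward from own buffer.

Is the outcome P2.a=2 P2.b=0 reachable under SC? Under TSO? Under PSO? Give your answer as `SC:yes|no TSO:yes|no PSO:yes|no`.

outcome vector order: (P2.a,P2.b)
[SC] allowed = {<0 0> <0 1> <0 2> <1 1> <1 2> <2 1> <2 2>}
[TSO] allowed = {<0 0> <0 1> <0 2> <1 1> <1 2> <2 1> <2 2>}
[PSO] allowed = {<0 0> <0 1> <0 2> <1 0> <1 1> <1 2> <2 0> <2 1> <2 2>}
target <2 0> ∈ {PSO}

SC:no TSO:no PSO:yes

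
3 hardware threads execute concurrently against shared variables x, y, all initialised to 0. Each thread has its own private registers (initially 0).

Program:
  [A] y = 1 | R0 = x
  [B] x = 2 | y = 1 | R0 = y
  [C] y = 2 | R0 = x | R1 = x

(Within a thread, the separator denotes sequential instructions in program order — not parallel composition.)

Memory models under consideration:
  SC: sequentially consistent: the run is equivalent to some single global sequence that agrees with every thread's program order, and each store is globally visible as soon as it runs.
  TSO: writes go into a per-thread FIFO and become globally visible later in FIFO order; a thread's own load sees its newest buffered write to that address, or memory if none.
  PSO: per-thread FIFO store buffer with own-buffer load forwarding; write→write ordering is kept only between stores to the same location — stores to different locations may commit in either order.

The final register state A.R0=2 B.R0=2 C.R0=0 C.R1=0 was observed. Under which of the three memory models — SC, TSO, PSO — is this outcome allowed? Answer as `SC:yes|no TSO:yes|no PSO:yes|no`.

SC:no TSO:yes PSO:yes

outcome vector order: (A.R0,B.R0,C.R0,C.R1)
under SC → <0 1 0 0>, <0 1 0 2>, <0 1 2 2>, <0 2 2 2>, <2 1 0 0>, <2 1 0 2>, <2 1 2 2>, <2 2 2 2>
under TSO → <0 1 0 0>, <0 1 0 2>, <0 1 2 2>, <0 2 0 0>, <0 2 0 2>, <0 2 2 2>, <2 1 0 0>, <2 1 0 2>, <2 1 2 2>, <2 2 0 0>, <2 2 0 2>, <2 2 2 2>
under PSO → <0 1 0 0>, <0 1 0 2>, <0 1 2 2>, <0 2 0 0>, <0 2 0 2>, <0 2 2 2>, <2 1 0 0>, <2 1 0 2>, <2 1 2 2>, <2 2 0 0>, <2 2 0 2>, <2 2 2 2>
target <2 2 0 0> ∈ {TSO,PSO}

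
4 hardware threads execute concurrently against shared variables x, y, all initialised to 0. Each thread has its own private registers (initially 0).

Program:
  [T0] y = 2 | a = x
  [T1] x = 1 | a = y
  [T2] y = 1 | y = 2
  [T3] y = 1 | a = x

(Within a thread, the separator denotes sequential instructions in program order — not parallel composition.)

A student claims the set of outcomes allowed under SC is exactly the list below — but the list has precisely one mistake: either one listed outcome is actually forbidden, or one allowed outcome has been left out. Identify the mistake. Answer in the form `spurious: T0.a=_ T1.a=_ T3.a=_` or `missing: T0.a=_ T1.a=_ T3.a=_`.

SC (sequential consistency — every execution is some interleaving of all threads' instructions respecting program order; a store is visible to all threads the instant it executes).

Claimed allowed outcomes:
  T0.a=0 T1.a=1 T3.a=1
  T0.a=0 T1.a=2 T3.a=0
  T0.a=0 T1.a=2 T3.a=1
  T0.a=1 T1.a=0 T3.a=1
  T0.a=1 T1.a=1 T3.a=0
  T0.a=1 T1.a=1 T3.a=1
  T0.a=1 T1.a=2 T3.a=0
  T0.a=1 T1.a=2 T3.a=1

outcome vector order: (T0.a,T1.a,T3.a)
SC (9): <0 1 0>; <0 1 1>; <0 2 0>; <0 2 1>; <1 0 1>; <1 1 0>; <1 1 1>; <1 2 0>; <1 2 1>
SC∖claimed = {<0 1 0>}

missing: T0.a=0 T1.a=1 T3.a=0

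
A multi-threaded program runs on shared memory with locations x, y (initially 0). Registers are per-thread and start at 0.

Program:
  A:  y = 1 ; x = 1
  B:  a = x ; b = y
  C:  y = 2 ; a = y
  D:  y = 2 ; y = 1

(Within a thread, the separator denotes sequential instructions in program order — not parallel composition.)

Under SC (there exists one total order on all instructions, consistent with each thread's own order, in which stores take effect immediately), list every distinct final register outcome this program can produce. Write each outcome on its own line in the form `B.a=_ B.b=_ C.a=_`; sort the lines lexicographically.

outcome vector order: (B.a,B.b,C.a)
|SC outcomes| = 10

B.a=0 B.b=0 C.a=1
B.a=0 B.b=0 C.a=2
B.a=0 B.b=1 C.a=1
B.a=0 B.b=1 C.a=2
B.a=0 B.b=2 C.a=1
B.a=0 B.b=2 C.a=2
B.a=1 B.b=1 C.a=1
B.a=1 B.b=1 C.a=2
B.a=1 B.b=2 C.a=1
B.a=1 B.b=2 C.a=2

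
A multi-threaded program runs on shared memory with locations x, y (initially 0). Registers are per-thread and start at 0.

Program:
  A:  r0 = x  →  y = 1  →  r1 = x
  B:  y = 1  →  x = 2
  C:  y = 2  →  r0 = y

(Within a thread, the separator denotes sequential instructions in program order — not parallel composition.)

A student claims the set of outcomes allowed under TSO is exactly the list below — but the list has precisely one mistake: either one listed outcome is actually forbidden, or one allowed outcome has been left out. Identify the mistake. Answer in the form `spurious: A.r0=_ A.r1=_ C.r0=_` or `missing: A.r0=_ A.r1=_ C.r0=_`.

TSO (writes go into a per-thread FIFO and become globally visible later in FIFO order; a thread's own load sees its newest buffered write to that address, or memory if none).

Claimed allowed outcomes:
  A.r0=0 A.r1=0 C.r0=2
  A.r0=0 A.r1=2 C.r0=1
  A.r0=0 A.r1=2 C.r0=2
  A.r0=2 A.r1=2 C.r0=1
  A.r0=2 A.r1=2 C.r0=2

outcome vector order: (A.r0,A.r1,C.r0)
TSO: 6 outcomes — {001 002 021 022 221 222}
TSO∖claimed = {001}

missing: A.r0=0 A.r1=0 C.r0=1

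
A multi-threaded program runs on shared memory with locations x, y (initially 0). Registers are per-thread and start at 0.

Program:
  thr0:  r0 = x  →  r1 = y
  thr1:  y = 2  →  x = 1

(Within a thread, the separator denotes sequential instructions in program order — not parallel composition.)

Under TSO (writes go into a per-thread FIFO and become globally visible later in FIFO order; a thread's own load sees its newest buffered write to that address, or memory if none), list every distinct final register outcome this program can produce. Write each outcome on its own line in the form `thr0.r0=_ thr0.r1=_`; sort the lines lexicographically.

outcome vector order: (thr0.r0,thr0.r1)
|TSO outcomes| = 3

thr0.r0=0 thr0.r1=0
thr0.r0=0 thr0.r1=2
thr0.r0=1 thr0.r1=2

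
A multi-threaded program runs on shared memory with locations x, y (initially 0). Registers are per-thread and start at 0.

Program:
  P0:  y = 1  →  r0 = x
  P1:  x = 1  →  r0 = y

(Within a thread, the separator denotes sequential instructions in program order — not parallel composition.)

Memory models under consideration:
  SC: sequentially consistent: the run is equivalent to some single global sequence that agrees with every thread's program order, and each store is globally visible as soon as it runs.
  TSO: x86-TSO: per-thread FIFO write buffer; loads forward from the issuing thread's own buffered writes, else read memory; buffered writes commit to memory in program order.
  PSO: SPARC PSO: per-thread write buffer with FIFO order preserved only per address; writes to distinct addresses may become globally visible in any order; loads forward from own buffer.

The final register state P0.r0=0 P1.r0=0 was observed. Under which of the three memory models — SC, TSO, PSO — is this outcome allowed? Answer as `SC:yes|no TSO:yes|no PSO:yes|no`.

SC:no TSO:yes PSO:yes

outcome vector order: (P0.r0,P1.r0)
SC: 3 outcomes — {0/1; 1/0; 1/1}
TSO: 4 outcomes — {0/0; 0/1; 1/0; 1/1}
PSO: 4 outcomes — {0/0; 0/1; 1/0; 1/1}
target 0/0 ∈ {TSO,PSO}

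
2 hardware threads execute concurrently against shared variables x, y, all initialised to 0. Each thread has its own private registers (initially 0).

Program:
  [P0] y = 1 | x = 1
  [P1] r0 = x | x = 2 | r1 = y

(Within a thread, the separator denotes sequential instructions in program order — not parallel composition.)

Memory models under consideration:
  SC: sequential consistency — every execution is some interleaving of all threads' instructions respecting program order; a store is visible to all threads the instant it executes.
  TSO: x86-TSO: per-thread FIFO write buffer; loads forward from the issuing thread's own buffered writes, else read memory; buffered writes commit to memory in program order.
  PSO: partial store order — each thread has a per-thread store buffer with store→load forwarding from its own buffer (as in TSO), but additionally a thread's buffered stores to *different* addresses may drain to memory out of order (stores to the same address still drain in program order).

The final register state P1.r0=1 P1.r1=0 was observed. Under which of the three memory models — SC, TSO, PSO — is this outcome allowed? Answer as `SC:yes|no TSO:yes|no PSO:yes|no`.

SC:no TSO:no PSO:yes

outcome vector order: (P1.r0,P1.r1)
SC (3): 00, 01, 11
TSO (3): 00, 01, 11
PSO (4): 00, 01, 10, 11
target 10 ∈ {PSO}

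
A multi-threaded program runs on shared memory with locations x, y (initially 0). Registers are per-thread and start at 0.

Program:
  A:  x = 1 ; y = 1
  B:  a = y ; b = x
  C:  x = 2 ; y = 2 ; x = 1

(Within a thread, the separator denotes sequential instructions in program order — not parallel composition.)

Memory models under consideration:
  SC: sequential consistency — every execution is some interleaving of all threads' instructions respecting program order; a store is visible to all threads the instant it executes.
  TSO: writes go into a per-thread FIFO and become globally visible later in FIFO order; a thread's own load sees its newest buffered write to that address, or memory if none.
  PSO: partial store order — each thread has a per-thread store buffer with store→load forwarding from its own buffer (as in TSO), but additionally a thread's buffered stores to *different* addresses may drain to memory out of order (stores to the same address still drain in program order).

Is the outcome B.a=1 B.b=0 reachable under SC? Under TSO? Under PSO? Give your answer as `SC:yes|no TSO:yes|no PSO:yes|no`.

outcome vector order: (B.a,B.b)
SC (7): 00; 01; 02; 11; 12; 21; 22
TSO (7): 00; 01; 02; 11; 12; 21; 22
PSO (9): 00; 01; 02; 10; 11; 12; 20; 21; 22
target 10 ∈ {PSO}

SC:no TSO:no PSO:yes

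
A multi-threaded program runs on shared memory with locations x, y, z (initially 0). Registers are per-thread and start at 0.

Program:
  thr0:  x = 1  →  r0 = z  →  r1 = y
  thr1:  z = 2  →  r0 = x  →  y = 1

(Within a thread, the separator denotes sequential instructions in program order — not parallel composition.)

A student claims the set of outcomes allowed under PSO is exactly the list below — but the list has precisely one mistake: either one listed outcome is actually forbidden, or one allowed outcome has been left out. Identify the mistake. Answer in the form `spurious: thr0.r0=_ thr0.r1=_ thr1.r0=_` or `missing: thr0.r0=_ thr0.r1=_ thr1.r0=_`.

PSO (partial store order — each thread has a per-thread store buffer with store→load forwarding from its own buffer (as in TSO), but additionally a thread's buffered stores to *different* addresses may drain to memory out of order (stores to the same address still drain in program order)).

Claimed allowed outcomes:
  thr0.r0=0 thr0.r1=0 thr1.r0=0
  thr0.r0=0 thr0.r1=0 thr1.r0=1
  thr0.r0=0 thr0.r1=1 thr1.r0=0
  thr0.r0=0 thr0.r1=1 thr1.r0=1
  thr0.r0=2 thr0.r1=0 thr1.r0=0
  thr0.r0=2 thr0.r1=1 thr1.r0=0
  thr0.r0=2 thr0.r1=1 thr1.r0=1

outcome vector order: (thr0.r0,thr0.r1,thr1.r0)
[PSO] allowed = {0/0/0, 0/0/1, 0/1/0, 0/1/1, 2/0/0, 2/0/1, 2/1/0, 2/1/1}
PSO∖claimed = {2/0/1}

missing: thr0.r0=2 thr0.r1=0 thr1.r0=1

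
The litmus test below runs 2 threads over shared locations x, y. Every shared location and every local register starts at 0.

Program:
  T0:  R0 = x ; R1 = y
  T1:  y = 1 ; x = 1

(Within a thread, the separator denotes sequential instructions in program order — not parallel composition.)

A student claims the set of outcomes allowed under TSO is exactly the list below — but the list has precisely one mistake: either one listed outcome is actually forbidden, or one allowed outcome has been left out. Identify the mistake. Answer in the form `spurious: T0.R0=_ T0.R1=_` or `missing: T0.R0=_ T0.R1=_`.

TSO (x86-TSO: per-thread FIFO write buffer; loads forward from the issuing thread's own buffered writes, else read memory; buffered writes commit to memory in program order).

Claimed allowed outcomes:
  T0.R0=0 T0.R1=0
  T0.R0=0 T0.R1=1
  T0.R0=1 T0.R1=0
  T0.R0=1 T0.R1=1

spurious: T0.R0=1 T0.R1=0

outcome vector order: (T0.R0,T0.R1)
TSO (3): 00; 01; 11
claimed∖TSO = {10}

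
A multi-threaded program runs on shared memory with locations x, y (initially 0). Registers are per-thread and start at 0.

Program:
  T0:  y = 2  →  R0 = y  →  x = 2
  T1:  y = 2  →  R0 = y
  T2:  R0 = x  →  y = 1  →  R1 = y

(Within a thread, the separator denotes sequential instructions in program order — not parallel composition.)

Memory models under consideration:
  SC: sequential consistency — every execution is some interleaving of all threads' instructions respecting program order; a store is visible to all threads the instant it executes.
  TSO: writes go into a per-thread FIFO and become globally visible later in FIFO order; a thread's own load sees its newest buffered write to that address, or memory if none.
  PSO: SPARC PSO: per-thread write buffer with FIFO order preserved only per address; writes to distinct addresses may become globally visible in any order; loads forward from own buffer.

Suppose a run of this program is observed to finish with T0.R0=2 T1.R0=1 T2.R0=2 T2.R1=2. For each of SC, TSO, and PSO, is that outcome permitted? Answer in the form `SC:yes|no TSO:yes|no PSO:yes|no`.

SC:no TSO:no PSO:yes

outcome vector order: (T0.R0,T1.R0,T2.R0,T2.R1)
[SC] allowed = {<1 1 0 1>, <1 2 0 1>, <1 2 0 2>, <2 1 0 1>, <2 1 0 2>, <2 1 2 1>, <2 2 0 1>, <2 2 0 2>, <2 2 2 1>, <2 2 2 2>}
[TSO] allowed = {<1 1 0 1>, <1 2 0 1>, <1 2 0 2>, <2 1 0 1>, <2 1 0 2>, <2 1 2 1>, <2 2 0 1>, <2 2 0 2>, <2 2 2 1>, <2 2 2 2>}
[PSO] allowed = {<1 1 0 1>, <1 2 0 1>, <1 2 0 2>, <2 1 0 1>, <2 1 0 2>, <2 1 2 1>, <2 1 2 2>, <2 2 0 1>, <2 2 0 2>, <2 2 2 1>, <2 2 2 2>}
target <2 1 2 2> ∈ {PSO}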